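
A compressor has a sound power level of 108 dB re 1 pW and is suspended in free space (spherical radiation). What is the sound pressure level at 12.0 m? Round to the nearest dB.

75 dB

Free-field spherical radiation: L_p = L_w − 10·log₁₀(4π·r²), r = 12.0 m.
4π·r² = 1810 m², 10·log₁₀ of that is 32.576 dB.
L_p = 108 − 32.576 = 75.42 dB.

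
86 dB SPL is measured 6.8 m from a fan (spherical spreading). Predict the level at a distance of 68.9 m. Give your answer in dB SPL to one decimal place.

65.9 dB SPL

Point-source attenuation: ΔL = 20·log₁₀(r₂/r₁) = 20·log₁₀(68.9/6.8) = 20.114 dB.
L₂ = 86 − 20·log₁₀(68.9/6.8) = 86 − 20.114 = 65.89 dB SPL.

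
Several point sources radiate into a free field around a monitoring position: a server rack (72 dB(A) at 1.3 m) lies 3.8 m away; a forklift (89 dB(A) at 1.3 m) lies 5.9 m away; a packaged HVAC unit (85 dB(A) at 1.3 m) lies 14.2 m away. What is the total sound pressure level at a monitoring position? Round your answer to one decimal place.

First find each source's level at the receiver (point-source: −20·log₁₀(r/r_ref)), then combine on an intensity basis.
server rack: 72 − 20·log₁₀(3.8/1.3) = 72 − 9.32 = 62.68 dB(A).
forklift: 89 − 20·log₁₀(5.9/1.3) = 89 − 13.14 = 75.86 dB(A).
packaged HVAC unit: 85 − 20·log₁₀(14.2/1.3) = 85 − 20.77 = 64.23 dB(A).
Σ 10^(L/10) = 4.307e+07 → L_total = 10·log₁₀(4.307e+07) = 76.34 dB(A).

76.3 dB(A)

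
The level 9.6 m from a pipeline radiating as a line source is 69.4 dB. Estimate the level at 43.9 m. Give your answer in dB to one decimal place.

Cylindrical spreading from a line source gives a 10·log₁₀(r₂/r₁) drop.
L₂ = 69.4 − 10·log₁₀(43.9/9.6) = 69.4 − 6.602 = 62.80 dB.

62.8 dB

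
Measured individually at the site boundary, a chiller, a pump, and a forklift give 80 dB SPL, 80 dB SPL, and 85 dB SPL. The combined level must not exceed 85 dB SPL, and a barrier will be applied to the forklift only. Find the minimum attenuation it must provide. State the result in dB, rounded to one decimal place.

4.3 dB

Fixed contribution from the other sources: Σ 10^(L/10) = 10^(80/10) + 10^(80/10) = 2.000e+08 (83.01 dB SPL).
To meet 85 dB SPL overall, the treated forklift may contribute at most 10^(85/10) − 2.000e+08 = 1.162e+08, i.e. 80.65 dB SPL.
Required insertion loss = 85 − 80.65 = 4.35 dB.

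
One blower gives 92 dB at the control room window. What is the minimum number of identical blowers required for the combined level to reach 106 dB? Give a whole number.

The shortfall is 106 − 92 = 14.0 dB, and N units add 10·log₁₀ N, so need 10·log₁₀ N ≥ 14.0.
N ≥ 10^(14.0/10) = 25.119, so N = 26.

26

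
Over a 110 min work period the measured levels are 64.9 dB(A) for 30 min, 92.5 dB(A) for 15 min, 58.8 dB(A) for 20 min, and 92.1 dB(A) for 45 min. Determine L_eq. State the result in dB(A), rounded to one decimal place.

89.6 dB(A)

Weight each interval's intensity by its duration and average over T = 110 min:
Σ tᵢ·10^(Lᵢ/10) = 30·10^(64.9/10) + 15·10^(92.5/10) + 20·10^(58.8/10) + 45·10^(92.1/10) = 9.976e+10.
L_eq = 10·log₁₀(9.976e+10/110) = 89.58 dB(A).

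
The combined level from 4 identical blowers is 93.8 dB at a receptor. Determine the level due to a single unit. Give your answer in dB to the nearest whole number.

Dividing the total intensity by 4 lowers the level by 10·log₁₀ 4 = 6.021 dB: L₁ = 93.8 − 6.021.

88 dB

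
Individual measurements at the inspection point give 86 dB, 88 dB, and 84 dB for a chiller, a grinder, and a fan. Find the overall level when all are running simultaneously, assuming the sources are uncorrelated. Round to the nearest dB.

91 dB

For uncorrelated sources the intensities add, so convert each level to linear form, sum, and take 10·log₁₀ of the total.
Σ 10^(L/10) = 10^(86/10) + 10^(88/10) + 10^(84/10) = 1.280e+09.
L_total = 10·log₁₀(1.280e+09) = 91.07 dB.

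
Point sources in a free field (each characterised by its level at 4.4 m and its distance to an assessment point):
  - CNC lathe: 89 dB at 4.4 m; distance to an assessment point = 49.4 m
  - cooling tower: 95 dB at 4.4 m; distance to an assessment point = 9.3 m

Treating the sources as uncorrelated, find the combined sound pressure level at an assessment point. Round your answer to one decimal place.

88.5 dB

First find each source's level at the receiver (point-source: −20·log₁₀(r/r_ref)), then combine on an intensity basis.
CNC lathe: 89 − 20·log₁₀(49.4/4.4) = 89 − 21.01 = 67.99 dB.
cooling tower: 95 − 20·log₁₀(9.3/4.4) = 95 − 6.50 = 88.50 dB.
Σ 10^(L/10) = 7.141e+08 → L_total = 10·log₁₀(7.141e+08) = 88.54 dB.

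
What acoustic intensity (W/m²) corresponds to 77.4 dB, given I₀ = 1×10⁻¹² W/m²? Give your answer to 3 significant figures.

5.50e-05 W/m²

L = 10·log₁₀(I/I₀) ⇒ I = I₀·10^(L/10) = 10⁻¹² × 10^7.74.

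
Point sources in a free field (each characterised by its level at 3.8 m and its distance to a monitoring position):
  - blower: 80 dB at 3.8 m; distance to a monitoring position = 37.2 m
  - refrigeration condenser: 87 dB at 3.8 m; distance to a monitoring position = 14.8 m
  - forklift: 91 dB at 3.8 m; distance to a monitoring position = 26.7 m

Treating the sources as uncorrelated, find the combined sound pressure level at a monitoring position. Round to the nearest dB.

78 dB

First find each source's level at the receiver (point-source: −20·log₁₀(r/r_ref)), then combine on an intensity basis.
blower: 80 − 20·log₁₀(37.2/3.8) = 80 − 19.82 = 60.18 dB.
refrigeration condenser: 87 − 20·log₁₀(14.8/3.8) = 87 − 11.81 = 75.19 dB.
forklift: 91 − 20·log₁₀(26.7/3.8) = 91 − 16.93 = 74.07 dB.
Σ 10^(L/10) = 5.958e+07 → L_total = 10·log₁₀(5.958e+07) = 77.75 dB.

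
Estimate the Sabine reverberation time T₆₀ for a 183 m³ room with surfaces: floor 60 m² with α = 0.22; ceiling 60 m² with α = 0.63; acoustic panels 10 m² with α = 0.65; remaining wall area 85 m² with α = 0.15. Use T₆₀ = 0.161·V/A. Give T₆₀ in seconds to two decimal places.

0.42 s

A = Σ Sᵢαᵢ = 60·0.22 + 60·0.63 + 10·0.65 + 85·0.15 = 70.25 m².
T₆₀ = 0.161 × 183 / 70.25 = 0.419 s.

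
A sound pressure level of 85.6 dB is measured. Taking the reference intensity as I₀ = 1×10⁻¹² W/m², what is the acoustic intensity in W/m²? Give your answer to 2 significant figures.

I = I₀·10^(L/10) = 10⁻¹² × 10^(85.6/10) = 10^(-3.440).

0.00036 W/m²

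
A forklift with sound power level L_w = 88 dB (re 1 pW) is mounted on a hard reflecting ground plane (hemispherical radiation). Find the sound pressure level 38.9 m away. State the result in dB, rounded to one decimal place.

The power spreads over a hemisphere of area 2π·r², so L_p = L_w − 10·log₁₀(2π·r²).
2π·r² = 9508 m², 10·log₁₀ of that is 39.781 dB.
L_p = 88 − 39.781 = 48.22 dB.

48.2 dB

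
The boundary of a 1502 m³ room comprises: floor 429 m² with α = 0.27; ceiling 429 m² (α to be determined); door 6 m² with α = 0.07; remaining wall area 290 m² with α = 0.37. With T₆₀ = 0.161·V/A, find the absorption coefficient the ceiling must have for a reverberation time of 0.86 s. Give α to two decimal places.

0.13

From T₆₀ = 0.161·V/A, the target T₆₀ = 0.86 s needs A = 0.161·1502/0.86 = 281.19 m².
Absorption from the other surfaces = 429·0.27 + 6·0.07 + 290·0.37 = 223.55 m², so the ceiling must supply 57.64 m² over 429 m².
α = 57.64/429 = 0.134.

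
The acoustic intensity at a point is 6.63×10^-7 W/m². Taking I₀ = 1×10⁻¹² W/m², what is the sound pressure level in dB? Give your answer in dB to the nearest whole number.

58 dB

I/I₀ = 6.63×10^-7/10⁻¹² = 6.63×10^5, and L = 10·log₁₀(I/I₀).
L = 10·(0.8215 + 5) = 58.22 dB.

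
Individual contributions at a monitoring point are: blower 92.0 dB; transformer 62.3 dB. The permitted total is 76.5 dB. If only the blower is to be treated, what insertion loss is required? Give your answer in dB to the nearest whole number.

16 dB

Everything except the blower sums to 10^(62.3/10) = 1.698e+06 in linear terms, 62.30 dB.
To meet 76.5 dB overall, the treated blower may contribute at most 10^(76.5/10) − 1.698e+06 = 4.297e+07, i.e. 76.33 dB.
So the blower must be reduced from 92.0 to 76.33 dB: IL = 15.67 dB.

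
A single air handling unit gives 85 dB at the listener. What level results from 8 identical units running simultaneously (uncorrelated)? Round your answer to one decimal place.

94.0 dB

L_total = L₁ + 10·log₁₀ N for N identical incoherent sources.
L_total = 85 + 10·log₁₀(8) = 85 + 9.031 = 94.03 dB.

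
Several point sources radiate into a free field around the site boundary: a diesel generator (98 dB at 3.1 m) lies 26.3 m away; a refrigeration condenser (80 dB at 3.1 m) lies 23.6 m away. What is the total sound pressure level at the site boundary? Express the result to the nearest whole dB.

Propagate each source to the receiver with L = L_ref − 20·log₁₀(r/r_ref), then add intensities.
diesel generator: 98 − 20·log₁₀(26.3/3.1) = 98 − 18.57 = 79.43 dB.
refrigeration condenser: 80 − 20·log₁₀(23.6/3.1) = 80 − 17.63 = 62.37 dB.
Σ 10^(L/10) = 8.939e+07 → L_total = 10·log₁₀(8.939e+07) = 79.51 dB.

80 dB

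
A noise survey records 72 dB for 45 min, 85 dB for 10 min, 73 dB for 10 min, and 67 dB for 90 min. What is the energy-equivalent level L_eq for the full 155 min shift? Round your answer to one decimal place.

The energy average is taken in the linear domain: L_eq = 10·log₁₀[(Σ tᵢ·10^(Lᵢ/10))/T], T = 155 min.
Σ tᵢ·10^(Lᵢ/10) = 45·10^(72/10) + 10·10^(85/10) + 10·10^(73/10) + 90·10^(67/10) = 4.526e+09.
L_eq = 10·log₁₀(4.526e+09/155) = 74.65 dB.

74.7 dB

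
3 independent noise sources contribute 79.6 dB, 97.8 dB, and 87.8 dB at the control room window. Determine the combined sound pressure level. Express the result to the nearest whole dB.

Incoherent sources combine by intensity addition: L_total = 10·log₁₀(Σ 10^(L_i/10)).
Σ 10^(L/10) = 10^(79.6/10) + 10^(97.8/10) + 10^(87.8/10) = 6.719e+09.
L_total = 10·log₁₀(6.719e+09) = 98.27 dB.

98 dB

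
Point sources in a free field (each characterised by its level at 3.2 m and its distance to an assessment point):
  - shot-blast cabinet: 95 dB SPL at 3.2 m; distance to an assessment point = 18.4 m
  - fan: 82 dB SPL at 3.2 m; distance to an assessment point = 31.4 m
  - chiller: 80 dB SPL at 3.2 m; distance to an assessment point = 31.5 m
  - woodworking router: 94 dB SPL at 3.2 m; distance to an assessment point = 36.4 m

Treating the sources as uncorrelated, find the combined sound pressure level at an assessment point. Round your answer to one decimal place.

80.7 dB SPL

Apply inverse-square spreading to bring every level to the receiver, then sum 10^(L/10).
shot-blast cabinet: 95 − 20·log₁₀(18.4/3.2) = 95 − 15.19 = 79.81 dB SPL.
fan: 82 − 20·log₁₀(31.4/3.2) = 82 − 19.84 = 62.16 dB SPL.
chiller: 80 − 20·log₁₀(31.5/3.2) = 80 − 19.86 = 60.14 dB SPL.
woodworking router: 94 − 20·log₁₀(36.4/3.2) = 94 − 21.12 = 72.88 dB SPL.
Σ 10^(L/10) = 1.177e+08 → L_total = 10·log₁₀(1.177e+08) = 80.71 dB SPL.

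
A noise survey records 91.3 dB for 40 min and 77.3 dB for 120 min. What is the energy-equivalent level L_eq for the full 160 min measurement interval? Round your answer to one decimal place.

85.8 dB

L_eq = 10·log₁₀[(1/T)·Σ tᵢ·10^(Lᵢ/10)] with T = 160 min.
Σ tᵢ·10^(Lᵢ/10) = 40·10^(91.3/10) + 120·10^(77.3/10) = 6.040e+10.
L_eq = 10·log₁₀(6.040e+10/160) = 85.77 dB.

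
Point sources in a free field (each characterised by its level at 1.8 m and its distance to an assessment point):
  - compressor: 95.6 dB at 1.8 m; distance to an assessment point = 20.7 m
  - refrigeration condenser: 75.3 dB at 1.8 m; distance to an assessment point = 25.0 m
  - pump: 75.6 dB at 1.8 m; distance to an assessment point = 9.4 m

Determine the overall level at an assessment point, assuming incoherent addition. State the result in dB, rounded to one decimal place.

74.6 dB

Propagate each source to the receiver with L = L_ref − 20·log₁₀(r/r_ref), then add intensities.
compressor: 95.6 − 20·log₁₀(20.7/1.8) = 95.6 − 21.21 = 74.39 dB.
refrigeration condenser: 75.3 − 20·log₁₀(25.0/1.8) = 75.3 − 22.85 = 52.45 dB.
pump: 75.6 − 20·log₁₀(9.4/1.8) = 75.6 − 14.36 = 61.24 dB.
Σ 10^(L/10) = 2.896e+07 → L_total = 10·log₁₀(2.896e+07) = 74.62 dB.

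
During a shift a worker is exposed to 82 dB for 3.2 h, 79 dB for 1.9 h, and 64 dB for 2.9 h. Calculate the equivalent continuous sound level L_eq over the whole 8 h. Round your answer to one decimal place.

79.2 dB

L_eq = 10·log₁₀[(1/T)·Σ tᵢ·10^(Lᵢ/10)] with T = 8 h.
Σ tᵢ·10^(Lᵢ/10) = 3.2·10^(82/10) + 1.9·10^(79/10) + 2.9·10^(64/10) = 6.654e+08.
L_eq = 10·log₁₀(6.654e+08/8) = 79.20 dB.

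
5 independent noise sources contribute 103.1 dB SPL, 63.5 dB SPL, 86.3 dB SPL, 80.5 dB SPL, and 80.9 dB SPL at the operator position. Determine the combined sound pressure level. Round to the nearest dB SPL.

For uncorrelated sources the intensities add, so convert each level to linear form, sum, and take 10·log₁₀ of the total.
Σ 10^(L/10) = 10^(103.1/10) + 10^(63.5/10) + 10^(86.3/10) + 10^(80.5/10) + 10^(80.9/10) = 2.108e+10.
L_total = 10·log₁₀(2.108e+10) = 103.24 dB SPL.

103 dB SPL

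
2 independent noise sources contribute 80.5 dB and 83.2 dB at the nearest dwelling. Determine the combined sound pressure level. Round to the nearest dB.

For uncorrelated sources the intensities add, so convert each level to linear form, sum, and take 10·log₁₀ of the total.
Σ 10^(L/10) = 10^(80.5/10) + 10^(83.2/10) = 3.211e+08.
L_total = 10·log₁₀(3.211e+08) = 85.07 dB.

85 dB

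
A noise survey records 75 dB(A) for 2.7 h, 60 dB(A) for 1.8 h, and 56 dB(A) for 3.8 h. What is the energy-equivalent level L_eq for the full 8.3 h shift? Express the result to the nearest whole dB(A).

L_eq = 10·log₁₀[(1/T)·Σ tᵢ·10^(Lᵢ/10)] with T = 8.3 h.
Σ tᵢ·10^(Lᵢ/10) = 2.7·10^(75/10) + 1.8·10^(60/10) + 3.8·10^(56/10) = 8.869e+07.
L_eq = 10·log₁₀(8.869e+07/8.3) = 70.29 dB(A).

70 dB(A)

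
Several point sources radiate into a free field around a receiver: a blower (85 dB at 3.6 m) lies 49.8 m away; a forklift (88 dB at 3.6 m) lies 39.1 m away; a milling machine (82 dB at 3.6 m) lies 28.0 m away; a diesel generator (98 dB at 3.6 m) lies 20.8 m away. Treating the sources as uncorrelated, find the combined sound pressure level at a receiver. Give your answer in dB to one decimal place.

Apply inverse-square spreading to bring every level to the receiver, then sum 10^(L/10).
blower: 85 − 20·log₁₀(49.8/3.6) = 85 − 22.82 = 62.18 dB.
forklift: 88 − 20·log₁₀(39.1/3.6) = 88 − 20.72 = 67.28 dB.
milling machine: 82 − 20·log₁₀(28.0/3.6) = 82 − 17.82 = 64.18 dB.
diesel generator: 98 − 20·log₁₀(20.8/3.6) = 98 − 15.24 = 82.76 dB.
Σ 10^(L/10) = 1.986e+08 → L_total = 10·log₁₀(1.986e+08) = 82.98 dB.

83.0 dB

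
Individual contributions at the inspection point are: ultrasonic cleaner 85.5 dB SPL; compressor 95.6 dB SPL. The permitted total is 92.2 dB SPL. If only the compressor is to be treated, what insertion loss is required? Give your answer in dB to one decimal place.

4.4 dB

Everything except the compressor sums to 10^(85.5/10) = 3.548e+08 in linear terms, 85.50 dB SPL.
To meet 92.2 dB SPL overall, the treated compressor may contribute at most 10^(92.2/10) − 3.548e+08 = 1.305e+09, i.e. 91.16 dB SPL.
Required insertion loss = 95.6 − 91.16 = 4.44 dB.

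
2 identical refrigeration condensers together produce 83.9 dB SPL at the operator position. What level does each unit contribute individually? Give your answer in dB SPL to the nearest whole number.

Dividing the total intensity by 2 lowers the level by 10·log₁₀ 2 = 3.010 dB: L₁ = 83.9 − 3.010.

81 dB SPL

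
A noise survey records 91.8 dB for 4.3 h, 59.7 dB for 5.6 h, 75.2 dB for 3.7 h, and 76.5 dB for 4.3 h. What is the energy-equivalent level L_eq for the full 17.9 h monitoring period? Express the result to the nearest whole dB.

Weight each interval's intensity by its duration and average over T = 17.9 h:
Σ tᵢ·10^(Lᵢ/10) = 4.3·10^(91.8/10) + 5.6·10^(59.7/10) + 3.7·10^(75.2/10) + 4.3·10^(76.5/10) = 6.828e+09.
L_eq = 10·log₁₀(6.828e+09/17.9) = 85.81 dB.

86 dB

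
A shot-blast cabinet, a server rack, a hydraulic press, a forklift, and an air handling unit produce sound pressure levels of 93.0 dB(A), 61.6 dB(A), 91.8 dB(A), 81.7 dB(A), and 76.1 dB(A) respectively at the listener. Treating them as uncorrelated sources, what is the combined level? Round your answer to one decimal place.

95.7 dB(A)

For uncorrelated sources the intensities add, so convert each level to linear form, sum, and take 10·log₁₀ of the total.
Σ 10^(L/10) = 10^(93.0/10) + 10^(61.6/10) + 10^(91.8/10) + 10^(81.7/10) + 10^(76.1/10) = 3.699e+09.
L_total = 10·log₁₀(3.699e+09) = 95.68 dB(A).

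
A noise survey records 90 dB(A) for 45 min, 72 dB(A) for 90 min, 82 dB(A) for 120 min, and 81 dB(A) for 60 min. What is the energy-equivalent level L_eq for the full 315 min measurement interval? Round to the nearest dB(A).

Weight each interval's intensity by its duration and average over T = 315 min:
Σ tᵢ·10^(Lᵢ/10) = 45·10^(90/10) + 90·10^(72/10) + 120·10^(82/10) + 60·10^(81/10) = 7.300e+10.
L_eq = 10·log₁₀(7.300e+10/315) = 83.65 dB(A).

84 dB(A)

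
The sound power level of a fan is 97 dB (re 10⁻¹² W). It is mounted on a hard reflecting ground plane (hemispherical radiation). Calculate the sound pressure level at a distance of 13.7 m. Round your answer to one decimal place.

The power spreads over a hemisphere of area 2π·r², so L_p = L_w − 10·log₁₀(2π·r²).
2π·r² = 1179 m², 10·log₁₀ of that is 30.716 dB.
L_p = 97 − 30.716 = 66.28 dB.

66.3 dB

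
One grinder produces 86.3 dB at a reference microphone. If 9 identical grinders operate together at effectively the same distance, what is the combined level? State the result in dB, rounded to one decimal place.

N identical incoherent sources raise the level by 10·log₁₀ N.
L_total = 86.3 + 10·log₁₀(9) = 86.3 + 9.542 = 95.84 dB.

95.8 dB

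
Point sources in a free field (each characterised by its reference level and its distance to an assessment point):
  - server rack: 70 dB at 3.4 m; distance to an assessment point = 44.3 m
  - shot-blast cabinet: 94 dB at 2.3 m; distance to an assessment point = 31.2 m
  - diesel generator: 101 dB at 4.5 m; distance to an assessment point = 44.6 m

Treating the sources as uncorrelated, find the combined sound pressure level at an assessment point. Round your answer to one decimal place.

Propagate each source to the receiver with L = L_ref − 20·log₁₀(r/r_ref), then add intensities.
server rack: 70 − 20·log₁₀(44.3/3.4) = 70 − 22.30 = 47.70 dB.
shot-blast cabinet: 94 − 20·log₁₀(31.2/2.3) = 94 − 22.65 = 71.35 dB.
diesel generator: 101 − 20·log₁₀(44.6/4.5) = 101 − 19.92 = 81.08 dB.
Σ 10^(L/10) = 1.419e+08 → L_total = 10·log₁₀(1.419e+08) = 81.52 dB.

81.5 dB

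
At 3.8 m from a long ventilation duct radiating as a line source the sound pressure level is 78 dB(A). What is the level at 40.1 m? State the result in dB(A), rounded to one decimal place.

Line-source attenuation: ΔL = 10·log₁₀(r₂/r₁) = 10·log₁₀(40.1/3.8) = 10.234 dB.
L₂ = 78 − 10·log₁₀(40.1/3.8) = 78 − 10.234 = 67.77 dB(A).

67.8 dB(A)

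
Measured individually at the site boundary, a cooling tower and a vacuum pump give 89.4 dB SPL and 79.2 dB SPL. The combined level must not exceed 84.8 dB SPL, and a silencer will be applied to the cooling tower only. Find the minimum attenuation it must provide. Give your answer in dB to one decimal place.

The untreated sources together contribute 10^(79.2/10) = 8.318e+07, i.e. 79.20 dB SPL.
The limit corresponds to 10^(84.8/10) = 3.020e+08; subtracting the fixed part leaves 2.188e+08 for the cooling tower, i.e. 83.40 dB SPL.
So the cooling tower must be reduced from 89.4 to 83.40 dB SPL: IL = 6.00 dB.

6.0 dB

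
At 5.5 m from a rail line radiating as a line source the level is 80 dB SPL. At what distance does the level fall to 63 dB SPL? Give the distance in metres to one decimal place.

275.7 m

The 17.0 dB drop corresponds to a distance ratio of 10^(17.0/10) for a line source.
r₂ = 5.5·10^((80−63)/10) = 5.5·10^(17.0/10) = 275.65 m.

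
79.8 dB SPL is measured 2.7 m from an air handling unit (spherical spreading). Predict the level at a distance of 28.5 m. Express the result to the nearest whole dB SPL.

For a point source, L₂ = L₁ − 20·log₁₀(r₂/r₁).
L₂ = 79.8 − 20·log₁₀(28.5/2.7) = 79.8 − 20.470 = 59.33 dB SPL.

59 dB SPL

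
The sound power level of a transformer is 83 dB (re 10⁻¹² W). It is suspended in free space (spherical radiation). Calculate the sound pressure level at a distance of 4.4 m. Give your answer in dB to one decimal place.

59.1 dB

The power spreads over a sphere of area 4π·r², so L_p = L_w − 10·log₁₀(4π·r²).
4π·r² = 243.3 m², 10·log₁₀ of that is 23.861 dB.
L_p = 83 − 23.861 = 59.14 dB.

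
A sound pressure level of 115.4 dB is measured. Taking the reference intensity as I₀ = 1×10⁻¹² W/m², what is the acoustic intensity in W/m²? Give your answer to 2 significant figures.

0.35 W/m²

I/I₀ = 10^(115.4/10) = 3.467e+11, so I = 3.467e+11 × 10⁻¹² W/m².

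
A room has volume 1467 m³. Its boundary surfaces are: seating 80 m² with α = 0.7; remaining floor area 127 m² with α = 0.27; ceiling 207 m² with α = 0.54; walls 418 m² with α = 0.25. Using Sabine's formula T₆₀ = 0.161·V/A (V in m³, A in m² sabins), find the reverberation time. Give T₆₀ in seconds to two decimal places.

Summing Sᵢαᵢ: 80·0.7 + 127·0.27 + 207·0.54 + 418·0.25 = 306.57 m².
T₆₀ = 0.161 × 1467 / 306.57 = 0.770 s.

0.77 s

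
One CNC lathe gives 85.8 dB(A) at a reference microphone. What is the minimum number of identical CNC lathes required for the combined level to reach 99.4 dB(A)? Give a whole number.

N identical sources give L₁ + 10·log₁₀ N, so require 10·log₁₀ N ≥ 99.4 − 85.8 = 13.6 dB.
N ≥ 10^(13.6/10) = 22.909, so N = 23.

23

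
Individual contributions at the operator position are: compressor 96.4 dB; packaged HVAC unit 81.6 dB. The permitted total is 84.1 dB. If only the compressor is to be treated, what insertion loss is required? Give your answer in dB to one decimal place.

The untreated sources together contribute 10^(81.6/10) = 1.445e+08, i.e. 81.60 dB.
To meet 84.1 dB overall, the treated compressor may contribute at most 10^(84.1/10) − 1.445e+08 = 1.125e+08, i.e. 80.51 dB.
So the compressor must be reduced from 96.4 to 80.51 dB: IL = 15.89 dB.

15.9 dB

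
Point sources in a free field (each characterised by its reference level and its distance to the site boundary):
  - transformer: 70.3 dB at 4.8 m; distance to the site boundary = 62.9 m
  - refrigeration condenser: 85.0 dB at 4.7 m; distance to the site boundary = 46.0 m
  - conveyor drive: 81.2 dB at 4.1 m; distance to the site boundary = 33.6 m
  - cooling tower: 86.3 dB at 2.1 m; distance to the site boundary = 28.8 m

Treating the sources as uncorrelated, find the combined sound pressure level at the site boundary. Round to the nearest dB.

69 dB

Propagate each source to the receiver with L = L_ref − 20·log₁₀(r/r_ref), then add intensities.
transformer: 70.3 − 20·log₁₀(62.9/4.8) = 70.3 − 22.35 = 47.95 dB.
refrigeration condenser: 85.0 − 20·log₁₀(46.0/4.7) = 85.0 − 19.81 = 65.19 dB.
conveyor drive: 81.2 − 20·log₁₀(33.6/4.1) = 81.2 − 18.27 = 62.93 dB.
cooling tower: 86.3 − 20·log₁₀(28.8/2.1) = 86.3 − 22.74 = 63.56 dB.
Σ 10^(L/10) = 7.595e+06 → L_total = 10·log₁₀(7.595e+06) = 68.81 dB.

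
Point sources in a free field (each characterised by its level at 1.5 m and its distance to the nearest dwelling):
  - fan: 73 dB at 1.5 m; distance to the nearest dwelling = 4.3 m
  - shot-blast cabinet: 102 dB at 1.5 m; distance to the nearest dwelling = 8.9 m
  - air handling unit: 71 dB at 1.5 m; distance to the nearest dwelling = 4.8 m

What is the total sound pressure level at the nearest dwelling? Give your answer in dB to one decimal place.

86.6 dB

Apply inverse-square spreading to bring every level to the receiver, then sum 10^(L/10).
fan: 73 − 20·log₁₀(4.3/1.5) = 73 − 9.15 = 63.85 dB.
shot-blast cabinet: 102 − 20·log₁₀(8.9/1.5) = 102 − 15.47 = 86.53 dB.
air handling unit: 71 − 20·log₁₀(4.8/1.5) = 71 − 10.10 = 60.90 dB.
Σ 10^(L/10) = 4.539e+08 → L_total = 10·log₁₀(4.539e+08) = 86.57 dB.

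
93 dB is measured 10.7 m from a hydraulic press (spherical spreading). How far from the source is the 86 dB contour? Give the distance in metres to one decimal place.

For a point source L₁ − L₂ = 20·log₁₀(r₂/r₁), so r₂ = r₁·10^((L₁−L₂)/20).
r₂ = 10.7·10^((93−86)/20) = 10.7·10^(7.0/20) = 23.95 m.

24.0 m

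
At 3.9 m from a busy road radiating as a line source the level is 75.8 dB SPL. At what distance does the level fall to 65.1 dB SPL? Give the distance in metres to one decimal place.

45.8 m

For a line source L₁ − L₂ = 10·log₁₀(r₂/r₁), so r₂ = r₁·10^((L₁−L₂)/10).
r₂ = 3.9·10^((75.8−65.1)/10) = 3.9·10^(10.7/10) = 45.82 m.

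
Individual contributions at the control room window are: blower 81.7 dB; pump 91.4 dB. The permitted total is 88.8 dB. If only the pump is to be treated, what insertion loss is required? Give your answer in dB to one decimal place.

The untreated sources together contribute 10^(81.7/10) = 1.479e+08, i.e. 81.70 dB.
The limit corresponds to 10^(88.8/10) = 7.586e+08; subtracting the fixed part leaves 6.107e+08 for the pump, i.e. 87.86 dB.
Required insertion loss = 91.4 − 87.86 = 3.54 dB.

3.5 dB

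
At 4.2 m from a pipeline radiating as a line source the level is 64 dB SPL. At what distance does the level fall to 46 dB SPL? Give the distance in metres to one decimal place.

The 18.0 dB drop corresponds to a distance ratio of 10^(18.0/10) for a line source.
r₂ = 4.2·10^((64−46)/10) = 4.2·10^(18.0/10) = 265.00 m.

265.0 m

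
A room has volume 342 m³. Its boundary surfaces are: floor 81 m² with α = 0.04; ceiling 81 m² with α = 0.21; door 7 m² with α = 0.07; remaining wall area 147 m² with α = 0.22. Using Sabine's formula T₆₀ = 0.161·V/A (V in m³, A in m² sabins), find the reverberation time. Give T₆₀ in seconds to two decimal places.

Total absorption A = 81·0.04 + 81·0.21 + 7·0.07 + 147·0.22 = 53.08 m² sabins.
T₆₀ = 0.161·V/A = 0.161·342/53.08 = 1.037 s.

1.04 s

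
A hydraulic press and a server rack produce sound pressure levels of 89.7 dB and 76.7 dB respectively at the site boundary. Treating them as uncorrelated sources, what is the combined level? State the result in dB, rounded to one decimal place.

89.9 dB

For uncorrelated sources the intensities add, so convert each level to linear form, sum, and take 10·log₁₀ of the total.
Σ 10^(L/10) = 10^(89.7/10) + 10^(76.7/10) = 9.800e+08.
L_total = 10·log₁₀(9.800e+08) = 89.91 dB.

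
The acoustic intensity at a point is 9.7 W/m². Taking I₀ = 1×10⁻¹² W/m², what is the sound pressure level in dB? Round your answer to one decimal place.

Dividing by I₀ shifts the exponent by 12: I/I₀ = 9.7×10^12.
L = 10·(0.9868 + 12) = 129.87 dB.

129.9 dB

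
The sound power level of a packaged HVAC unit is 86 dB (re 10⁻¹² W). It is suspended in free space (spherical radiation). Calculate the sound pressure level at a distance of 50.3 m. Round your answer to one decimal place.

41.0 dB

The power spreads over a sphere of area 4π·r², so L_p = L_w − 10·log₁₀(4π·r²).
4π·r² = 3.179e+04 m², 10·log₁₀ of that is 45.023 dB.
L_p = 86 − 45.023 = 40.98 dB.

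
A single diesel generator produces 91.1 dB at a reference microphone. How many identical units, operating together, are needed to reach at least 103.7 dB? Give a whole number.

N identical sources give L₁ + 10·log₁₀ N, so require 10·log₁₀ N ≥ 103.7 − 91.1 = 12.6 dB.
N ≥ 10^(12.6/10) = 18.197, so N = 19.

19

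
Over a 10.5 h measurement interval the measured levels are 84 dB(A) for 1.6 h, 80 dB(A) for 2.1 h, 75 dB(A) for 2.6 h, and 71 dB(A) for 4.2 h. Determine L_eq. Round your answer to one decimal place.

78.5 dB(A)

L_eq = 10·log₁₀[(1/T)·Σ tᵢ·10^(Lᵢ/10)] with T = 10.5 h.
Σ tᵢ·10^(Lᵢ/10) = 1.6·10^(84/10) + 2.1·10^(80/10) + 2.6·10^(75/10) + 4.2·10^(71/10) = 7.470e+08.
L_eq = 10·log₁₀(7.470e+08/10.5) = 78.52 dB(A).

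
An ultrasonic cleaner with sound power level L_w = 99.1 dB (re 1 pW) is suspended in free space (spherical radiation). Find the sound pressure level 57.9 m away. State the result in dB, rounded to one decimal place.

52.9 dB

Free-field spherical radiation: L_p = L_w − 10·log₁₀(4π·r²), r = 57.9 m.
4π·r² = 4.213e+04 m², 10·log₁₀ of that is 46.246 dB.
L_p = 99.1 − 46.246 = 52.85 dB.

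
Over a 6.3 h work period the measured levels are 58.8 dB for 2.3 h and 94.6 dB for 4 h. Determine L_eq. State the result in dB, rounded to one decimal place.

The energy average is taken in the linear domain: L_eq = 10·log₁₀[(Σ tᵢ·10^(Lᵢ/10))/T], T = 6.3 h.
Σ tᵢ·10^(Lᵢ/10) = 2.3·10^(58.8/10) + 4·10^(94.6/10) = 1.154e+10.
L_eq = 10·log₁₀(1.154e+10/6.3) = 92.63 dB.

92.6 dB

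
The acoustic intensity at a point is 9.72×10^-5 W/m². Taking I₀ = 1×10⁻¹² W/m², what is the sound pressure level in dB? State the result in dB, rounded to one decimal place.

79.9 dB

L = 10·log₁₀(I/I₀) = 10·log₁₀(9.72×10^-5/10⁻¹²) = 10·log₁₀(9.72×10^7).
L = 10·(0.9877 + 7) = 79.88 dB.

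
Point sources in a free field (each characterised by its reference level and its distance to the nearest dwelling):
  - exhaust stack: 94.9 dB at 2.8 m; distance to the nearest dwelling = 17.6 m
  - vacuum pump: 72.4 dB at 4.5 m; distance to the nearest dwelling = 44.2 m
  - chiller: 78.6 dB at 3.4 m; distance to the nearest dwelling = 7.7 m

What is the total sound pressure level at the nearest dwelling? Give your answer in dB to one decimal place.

First find each source's level at the receiver (point-source: −20·log₁₀(r/r_ref)), then combine on an intensity basis.
exhaust stack: 94.9 − 20·log₁₀(17.6/2.8) = 94.9 − 15.97 = 78.93 dB.
vacuum pump: 72.4 − 20·log₁₀(44.2/4.5) = 72.4 − 19.84 = 52.56 dB.
chiller: 78.6 − 20·log₁₀(7.7/3.4) = 78.6 − 7.10 = 71.50 dB.
Σ 10^(L/10) = 9.252e+07 → L_total = 10·log₁₀(9.252e+07) = 79.66 dB.

79.7 dB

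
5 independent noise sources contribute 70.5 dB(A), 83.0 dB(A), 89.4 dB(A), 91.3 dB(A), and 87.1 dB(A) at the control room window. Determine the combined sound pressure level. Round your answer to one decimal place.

94.7 dB(A)

For uncorrelated sources the intensities add, so convert each level to linear form, sum, and take 10·log₁₀ of the total.
Σ 10^(L/10) = 10^(70.5/10) + 10^(83.0/10) + 10^(89.4/10) + 10^(91.3/10) + 10^(87.1/10) = 2.944e+09.
L_total = 10·log₁₀(2.944e+09) = 94.69 dB(A).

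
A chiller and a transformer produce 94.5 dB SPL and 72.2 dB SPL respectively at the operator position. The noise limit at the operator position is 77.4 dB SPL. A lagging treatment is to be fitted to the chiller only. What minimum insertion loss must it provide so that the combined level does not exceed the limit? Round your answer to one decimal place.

18.7 dB

Fixed contribution from the other source: Σ 10^(L/10) = 10^(72.2/10) = 1.660e+07 (72.20 dB SPL).
To meet 77.4 dB SPL overall, the treated chiller may contribute at most 10^(77.4/10) − 1.660e+07 = 3.836e+07, i.e. 75.84 dB SPL.
So the chiller must be reduced from 94.5 to 75.84 dB SPL: IL = 18.66 dB.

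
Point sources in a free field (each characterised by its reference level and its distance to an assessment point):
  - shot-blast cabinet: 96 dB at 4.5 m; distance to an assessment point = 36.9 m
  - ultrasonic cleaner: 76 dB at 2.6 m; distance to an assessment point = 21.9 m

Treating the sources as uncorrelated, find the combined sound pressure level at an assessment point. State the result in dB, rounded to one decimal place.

77.8 dB

Propagate each source to the receiver with L = L_ref − 20·log₁₀(r/r_ref), then add intensities.
shot-blast cabinet: 96 − 20·log₁₀(36.9/4.5) = 96 − 18.28 = 77.72 dB.
ultrasonic cleaner: 76 − 20·log₁₀(21.9/2.6) = 76 − 18.51 = 57.49 dB.
Σ 10^(L/10) = 5.977e+07 → L_total = 10·log₁₀(5.977e+07) = 77.76 dB.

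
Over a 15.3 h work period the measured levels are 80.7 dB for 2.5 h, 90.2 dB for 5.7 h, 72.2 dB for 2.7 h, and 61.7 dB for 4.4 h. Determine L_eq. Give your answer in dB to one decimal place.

86.2 dB

L_eq = 10·log₁₀[(1/T)·Σ tᵢ·10^(Lᵢ/10)] with T = 15.3 h.
Σ tᵢ·10^(Lᵢ/10) = 2.5·10^(80.7/10) + 5.7·10^(90.2/10) + 2.7·10^(72.2/10) + 4.4·10^(61.7/10) = 6.314e+09.
L_eq = 10·log₁₀(6.314e+09/15.3) = 86.16 dB.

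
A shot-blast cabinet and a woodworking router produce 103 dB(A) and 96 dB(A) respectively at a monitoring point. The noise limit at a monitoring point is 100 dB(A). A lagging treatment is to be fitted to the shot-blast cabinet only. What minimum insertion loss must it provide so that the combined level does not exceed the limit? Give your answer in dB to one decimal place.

5.2 dB

Everything except the shot-blast cabinet sums to 10^(96/10) = 3.981e+09 in linear terms, 96.00 dB(A).
To meet 100 dB(A) overall, the treated shot-blast cabinet may contribute at most 10^(100/10) − 3.981e+09 = 6.019e+09, i.e. 97.80 dB(A).
So the shot-blast cabinet must be reduced from 103 to 97.80 dB(A): IL = 5.20 dB.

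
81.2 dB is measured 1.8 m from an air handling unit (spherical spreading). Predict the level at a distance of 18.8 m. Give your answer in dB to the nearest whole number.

61 dB

Spherical spreading from a point source gives a 20·log₁₀(r₂/r₁) drop.
L₂ = 81.2 − 20·log₁₀(18.8/1.8) = 81.2 − 20.378 = 60.82 dB.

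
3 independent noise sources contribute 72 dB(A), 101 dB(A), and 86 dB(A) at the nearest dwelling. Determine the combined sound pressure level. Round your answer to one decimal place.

For uncorrelated sources the intensities add, so convert each level to linear form, sum, and take 10·log₁₀ of the total.
Σ 10^(L/10) = 10^(72/10) + 10^(101/10) + 10^(86/10) = 1.300e+10.
L_total = 10·log₁₀(1.300e+10) = 101.14 dB(A).

101.1 dB(A)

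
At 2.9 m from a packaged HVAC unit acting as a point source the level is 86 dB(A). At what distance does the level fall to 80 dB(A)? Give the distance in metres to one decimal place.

5.8 m

For a point source L₁ − L₂ = 20·log₁₀(r₂/r₁), so r₂ = r₁·10^((L₁−L₂)/20).
r₂ = 2.9·10^((86−80)/20) = 2.9·10^(6.0/20) = 5.79 m.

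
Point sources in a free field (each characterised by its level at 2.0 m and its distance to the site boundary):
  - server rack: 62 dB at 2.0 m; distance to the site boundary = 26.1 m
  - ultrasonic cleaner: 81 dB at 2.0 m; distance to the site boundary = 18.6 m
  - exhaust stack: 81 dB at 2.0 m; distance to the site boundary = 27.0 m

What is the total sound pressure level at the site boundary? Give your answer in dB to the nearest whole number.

63 dB

Apply inverse-square spreading to bring every level to the receiver, then sum 10^(L/10).
server rack: 62 − 20·log₁₀(26.1/2.0) = 62 − 22.31 = 39.69 dB.
ultrasonic cleaner: 81 − 20·log₁₀(18.6/2.0) = 81 − 19.37 = 61.63 dB.
exhaust stack: 81 − 20·log₁₀(27.0/2.0) = 81 − 22.61 = 58.39 dB.
Σ 10^(L/10) = 2.156e+06 → L_total = 10·log₁₀(2.156e+06) = 63.34 dB.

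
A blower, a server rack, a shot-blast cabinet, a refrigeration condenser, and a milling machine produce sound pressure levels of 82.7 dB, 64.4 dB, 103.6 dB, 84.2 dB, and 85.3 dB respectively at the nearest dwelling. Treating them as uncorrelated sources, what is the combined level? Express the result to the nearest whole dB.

104 dB

For uncorrelated sources the intensities add, so convert each level to linear form, sum, and take 10·log₁₀ of the total.
Σ 10^(L/10) = 10^(82.7/10) + 10^(64.4/10) + 10^(103.6/10) + 10^(84.2/10) + 10^(85.3/10) = 2.370e+10.
L_total = 10·log₁₀(2.370e+10) = 103.75 dB.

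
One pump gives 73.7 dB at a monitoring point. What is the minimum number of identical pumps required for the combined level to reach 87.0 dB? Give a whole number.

The shortfall is 87.0 − 73.7 = 13.3 dB, and N units add 10·log₁₀ N, so need 10·log₁₀ N ≥ 13.3.
N ≥ 10^(13.3/10) = 21.380, so N = 22.

22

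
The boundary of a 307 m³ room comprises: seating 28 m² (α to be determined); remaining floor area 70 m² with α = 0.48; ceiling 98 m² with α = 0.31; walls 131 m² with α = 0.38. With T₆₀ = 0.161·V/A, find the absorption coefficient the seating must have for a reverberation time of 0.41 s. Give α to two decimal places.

From T₆₀ = 0.161·V/A, the target T₆₀ = 0.41 s needs A = 0.161·307/0.41 = 120.55 m².
Absorption from the other surfaces = 70·0.48 + 98·0.31 + 131·0.38 = 113.76 m², so the seating must supply 6.79 m² over 28 m².
α = 6.79/28 = 0.243.

0.24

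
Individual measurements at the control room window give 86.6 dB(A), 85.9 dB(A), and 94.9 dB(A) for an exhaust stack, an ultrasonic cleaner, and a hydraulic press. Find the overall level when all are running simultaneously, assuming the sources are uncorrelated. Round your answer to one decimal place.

96.0 dB(A)

Incoherent sources combine by intensity addition: L_total = 10·log₁₀(Σ 10^(L_i/10)).
Σ 10^(L/10) = 10^(86.6/10) + 10^(85.9/10) + 10^(94.9/10) = 3.936e+09.
L_total = 10·log₁₀(3.936e+09) = 95.95 dB(A).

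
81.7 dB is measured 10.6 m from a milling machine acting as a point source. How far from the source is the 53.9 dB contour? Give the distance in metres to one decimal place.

260.2 m

Point-source spreading drops the level by 20·log₁₀(r₂/r₁); inverting, r₂/r₁ = 10^(ΔL/20).
r₂ = 10.6·10^((81.7−53.9)/20) = 10.6·10^(27.8/20) = 260.20 m.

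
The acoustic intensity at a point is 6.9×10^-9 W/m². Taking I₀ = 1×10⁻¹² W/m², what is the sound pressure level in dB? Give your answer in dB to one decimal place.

Dividing by I₀ shifts the exponent by 12: I/I₀ = 6.9×10^3.
L = 10·(0.8388 + 3) = 38.39 dB.

38.4 dB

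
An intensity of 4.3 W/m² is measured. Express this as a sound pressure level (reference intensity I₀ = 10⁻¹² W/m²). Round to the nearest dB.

126 dB

L = 10·log₁₀(I/I₀) = 10·log₁₀(4.3/10⁻¹²) = 10·log₁₀(4.3×10^12).
L = 10·(0.6335 + 12) = 126.33 dB.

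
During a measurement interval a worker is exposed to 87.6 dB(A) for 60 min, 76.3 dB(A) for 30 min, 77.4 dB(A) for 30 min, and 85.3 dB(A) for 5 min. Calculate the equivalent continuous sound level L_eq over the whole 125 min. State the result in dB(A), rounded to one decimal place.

85.0 dB(A)

The energy average is taken in the linear domain: L_eq = 10·log₁₀[(Σ tᵢ·10^(Lᵢ/10))/T], T = 125 min.
Σ tᵢ·10^(Lᵢ/10) = 60·10^(87.6/10) + 30·10^(76.3/10) + 30·10^(77.4/10) + 5·10^(85.3/10) = 3.915e+10.
L_eq = 10·log₁₀(3.915e+10/125) = 84.96 dB(A).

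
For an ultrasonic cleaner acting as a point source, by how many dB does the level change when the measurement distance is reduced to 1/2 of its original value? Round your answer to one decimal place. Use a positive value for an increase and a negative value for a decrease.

+6.0 dB

With spherical spreading the level changes by −20·log₁₀(r₂/r₁).
ΔL = −20·log₁₀(0.5) = +6.02 dB.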